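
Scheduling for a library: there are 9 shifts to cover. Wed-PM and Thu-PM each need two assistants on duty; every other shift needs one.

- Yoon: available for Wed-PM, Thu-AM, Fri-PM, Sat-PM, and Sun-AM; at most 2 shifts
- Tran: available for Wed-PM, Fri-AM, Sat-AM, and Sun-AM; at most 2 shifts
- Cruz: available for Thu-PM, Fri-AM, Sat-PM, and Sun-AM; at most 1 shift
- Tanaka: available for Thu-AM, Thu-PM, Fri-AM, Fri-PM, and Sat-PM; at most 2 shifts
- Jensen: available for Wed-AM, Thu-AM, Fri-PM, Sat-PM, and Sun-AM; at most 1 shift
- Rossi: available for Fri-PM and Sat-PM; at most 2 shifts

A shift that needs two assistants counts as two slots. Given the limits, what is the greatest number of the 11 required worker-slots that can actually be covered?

10

Total capacity across all assistants is 2+2+1+2+1+2 = 10, and 11 slots are needed, so at most 10 can be filled.
An assignment achieving 10: Wed-AM→Jensen, Wed-PM→Yoon+Tran, Thu-AM→Yoon, Thu-PM→Cruz+Tanaka, Fri-AM→Tanaka, Fri-PM→Rossi, Sat-AM→Tran, Sat-PM→Rossi.
Loads: Yoon 2/2, Tran 2/2, Cruz 1/1, Tanaka 2/2, Jensen 1/1, Rossi 2/2.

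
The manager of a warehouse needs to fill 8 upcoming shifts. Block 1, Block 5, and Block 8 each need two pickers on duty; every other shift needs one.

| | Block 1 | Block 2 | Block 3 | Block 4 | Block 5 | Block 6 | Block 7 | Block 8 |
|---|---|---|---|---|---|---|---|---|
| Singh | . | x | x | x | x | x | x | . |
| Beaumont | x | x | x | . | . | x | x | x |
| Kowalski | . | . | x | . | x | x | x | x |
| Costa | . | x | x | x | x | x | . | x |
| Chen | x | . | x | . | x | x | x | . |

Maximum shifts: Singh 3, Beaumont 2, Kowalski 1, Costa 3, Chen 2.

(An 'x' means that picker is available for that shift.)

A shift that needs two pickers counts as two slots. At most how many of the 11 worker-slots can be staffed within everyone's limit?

11

Total capacity across all pickers is 3+2+1+3+2 = 11, and 11 slots are needed, so at most 11 can be filled.
An assignment achieving 11: Block 1→Beaumont+Chen, Block 2→Singh, Block 3→Costa, Block 4→Singh, Block 5→Singh+Costa, Block 6→Costa, Block 7→Chen, Block 8→Beaumont+Kowalski.
Loads: Singh 3/3, Beaumont 2/2, Kowalski 1/1, Costa 3/3, Chen 2/2.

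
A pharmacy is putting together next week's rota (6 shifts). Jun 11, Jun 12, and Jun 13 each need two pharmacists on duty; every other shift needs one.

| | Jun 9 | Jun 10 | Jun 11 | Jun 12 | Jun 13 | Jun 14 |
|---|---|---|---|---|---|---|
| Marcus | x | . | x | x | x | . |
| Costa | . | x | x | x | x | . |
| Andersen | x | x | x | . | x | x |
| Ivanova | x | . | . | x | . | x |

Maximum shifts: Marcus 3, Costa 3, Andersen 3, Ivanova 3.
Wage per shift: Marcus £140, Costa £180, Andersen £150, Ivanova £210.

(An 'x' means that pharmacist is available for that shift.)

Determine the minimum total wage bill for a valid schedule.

Picking the cheapest available pharmacist for each shift independently would cost £1340, but that ignores the shift limits.
An optimal schedule: Jun 9→Marcus, Jun 10→Andersen, Jun 11→Marcus+Costa, Jun 12→Marcus+Costa, Jun 13→Andersen+Costa, Jun 14→Andersen.
Total: 140 + 150 + 140 + 180 + 140 + 180 + 150 + 180 + 150 = £1410.

£1410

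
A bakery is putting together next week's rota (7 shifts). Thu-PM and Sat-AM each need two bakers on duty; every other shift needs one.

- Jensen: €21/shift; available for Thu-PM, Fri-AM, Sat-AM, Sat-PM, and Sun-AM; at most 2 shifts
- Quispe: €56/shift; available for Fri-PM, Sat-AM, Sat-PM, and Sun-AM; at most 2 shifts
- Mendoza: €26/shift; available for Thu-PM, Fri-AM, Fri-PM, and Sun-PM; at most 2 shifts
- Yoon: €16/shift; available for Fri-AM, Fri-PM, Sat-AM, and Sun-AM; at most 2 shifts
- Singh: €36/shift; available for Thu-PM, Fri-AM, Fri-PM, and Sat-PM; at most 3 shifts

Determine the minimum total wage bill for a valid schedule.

€234

Sun-PM can only be covered by Mendoza, so that assignment is forced.
Picking the cheapest available baker for each shift independently would cost €179, but that ignores the shift limits.
An optimal schedule: Thu-PM→Jensen+Mendoza, Fri-AM→Singh, Fri-PM→Singh, Sat-AM→Yoon+Jensen, Sat-PM→Singh, Sun-AM→Yoon, Sun-PM→Mendoza.
Total: 21 + 26 + 36 + 36 + 16 + 21 + 36 + 16 + 26 = €234.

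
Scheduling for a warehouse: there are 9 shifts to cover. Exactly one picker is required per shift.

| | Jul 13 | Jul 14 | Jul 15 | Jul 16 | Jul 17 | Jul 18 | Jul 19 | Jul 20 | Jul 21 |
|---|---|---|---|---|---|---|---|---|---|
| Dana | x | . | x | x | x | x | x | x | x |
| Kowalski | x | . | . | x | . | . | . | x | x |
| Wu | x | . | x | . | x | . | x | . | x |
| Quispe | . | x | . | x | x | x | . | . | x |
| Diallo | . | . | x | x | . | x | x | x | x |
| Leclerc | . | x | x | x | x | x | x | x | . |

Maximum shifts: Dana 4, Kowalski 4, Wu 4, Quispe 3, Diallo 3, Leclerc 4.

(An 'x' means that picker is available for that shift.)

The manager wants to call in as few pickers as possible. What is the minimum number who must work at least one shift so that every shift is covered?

9 slots to fill and no one can take more than 4, so at least ⌈9/4⌉ = 3 pickers are needed.
Dana, Kowalski, and Quispe alone can cover everything: Jul 13→Dana, Jul 14→Quispe, Jul 15→Dana, Jul 16→Kowalski, Jul 17→Dana, Jul 18→Quispe, Jul 19→Dana, Jul 20→Kowalski, Jul 21→Kowalski.

3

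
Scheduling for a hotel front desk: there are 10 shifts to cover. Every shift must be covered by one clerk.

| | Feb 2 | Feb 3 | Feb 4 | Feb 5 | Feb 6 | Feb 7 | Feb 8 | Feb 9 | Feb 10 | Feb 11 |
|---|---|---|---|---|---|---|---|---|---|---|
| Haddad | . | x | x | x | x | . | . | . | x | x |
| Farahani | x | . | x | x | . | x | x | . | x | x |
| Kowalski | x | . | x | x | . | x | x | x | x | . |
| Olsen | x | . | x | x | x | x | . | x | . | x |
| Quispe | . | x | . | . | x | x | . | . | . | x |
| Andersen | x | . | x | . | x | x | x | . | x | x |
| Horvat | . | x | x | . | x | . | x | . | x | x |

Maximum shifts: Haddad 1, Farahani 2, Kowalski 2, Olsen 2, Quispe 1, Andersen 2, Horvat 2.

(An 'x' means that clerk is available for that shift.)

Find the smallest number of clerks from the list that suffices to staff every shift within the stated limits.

5

10 slots to fill and no one can take more than 2, so at least ⌈10/2⌉ = 5 clerks are needed.
Farahani, Kowalski, Olsen, Andersen, and Horvat alone can cover everything: Feb 2→Farahani, Feb 3→Horvat, Feb 4→Horvat, Feb 5→Farahani, Feb 6→Olsen, Feb 7→Kowalski, Feb 8→Andersen, Feb 9→Kowalski, Feb 10→Andersen, Feb 11→Olsen.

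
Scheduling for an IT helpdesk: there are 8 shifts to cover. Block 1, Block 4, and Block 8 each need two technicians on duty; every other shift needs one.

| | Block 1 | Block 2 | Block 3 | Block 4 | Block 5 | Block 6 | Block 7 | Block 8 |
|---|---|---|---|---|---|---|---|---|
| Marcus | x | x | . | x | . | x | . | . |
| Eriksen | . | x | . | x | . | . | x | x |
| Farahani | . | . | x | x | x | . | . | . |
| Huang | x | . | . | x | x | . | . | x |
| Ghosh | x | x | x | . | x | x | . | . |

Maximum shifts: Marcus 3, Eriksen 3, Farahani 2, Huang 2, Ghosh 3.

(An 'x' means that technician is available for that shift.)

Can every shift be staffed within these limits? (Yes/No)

Yes

Block 7 can only be covered by Eriksen, so that assignment is forced.
Block 8 can only be covered by Eriksen and Huang, so that assignment is forced.
One valid schedule: Block 1→Marcus+Huang, Block 2→Marcus, Block 3→Farahani, Block 4→Eriksen+Farahani, Block 5→Ghosh, Block 6→Marcus, Block 7→Eriksen, Block 8→Eriksen+Huang.
Loads: Marcus 3/3, Eriksen 3/3, Farahani 2/2, Huang 2/2, Ghosh 1/3 — all within limits.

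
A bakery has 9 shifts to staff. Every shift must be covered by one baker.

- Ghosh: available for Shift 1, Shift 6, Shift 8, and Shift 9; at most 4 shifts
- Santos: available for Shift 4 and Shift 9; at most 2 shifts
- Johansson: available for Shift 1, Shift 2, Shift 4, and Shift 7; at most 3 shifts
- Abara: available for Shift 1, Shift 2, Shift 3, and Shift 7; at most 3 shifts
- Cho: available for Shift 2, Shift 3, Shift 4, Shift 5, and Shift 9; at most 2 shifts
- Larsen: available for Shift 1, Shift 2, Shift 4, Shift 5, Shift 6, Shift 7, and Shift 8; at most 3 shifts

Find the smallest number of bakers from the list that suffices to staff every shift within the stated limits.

3

9 slots to fill and no one can take more than 4, so at least ⌈9/4⌉ = 3 bakers are needed.
Ghosh, Johansson, and Cho alone can cover everything: Shift 1→Ghosh, Shift 2→Johansson, Shift 3→Cho, Shift 4→Johansson, Shift 5→Cho, Shift 6→Ghosh, Shift 7→Johansson, Shift 8→Ghosh, Shift 9→Ghosh.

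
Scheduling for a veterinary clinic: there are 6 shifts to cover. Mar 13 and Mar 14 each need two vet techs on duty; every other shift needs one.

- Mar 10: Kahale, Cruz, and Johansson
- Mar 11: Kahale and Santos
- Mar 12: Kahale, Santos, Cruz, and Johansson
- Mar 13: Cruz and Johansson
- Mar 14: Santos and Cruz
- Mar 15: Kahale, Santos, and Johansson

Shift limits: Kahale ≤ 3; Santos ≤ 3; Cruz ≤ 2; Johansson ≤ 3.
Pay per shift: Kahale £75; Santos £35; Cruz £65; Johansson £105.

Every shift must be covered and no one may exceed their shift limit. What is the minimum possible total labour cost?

Mar 13 can only be covered by Cruz and Johansson, so that assignment is forced.
Mar 14 can only be covered by Santos and Cruz, so that assignment is forced.
Picking the cheapest available vet tech for each shift independently would cost £440, but that ignores the shift limits.
An optimal schedule: Mar 10→Kahale, Mar 11→Santos, Mar 12→Kahale, Mar 13→Cruz+Johansson, Mar 14→Santos+Cruz, Mar 15→Santos.
Total: 75 + 35 + 75 + 65 + 105 + 35 + 65 + 35 = £490.

£490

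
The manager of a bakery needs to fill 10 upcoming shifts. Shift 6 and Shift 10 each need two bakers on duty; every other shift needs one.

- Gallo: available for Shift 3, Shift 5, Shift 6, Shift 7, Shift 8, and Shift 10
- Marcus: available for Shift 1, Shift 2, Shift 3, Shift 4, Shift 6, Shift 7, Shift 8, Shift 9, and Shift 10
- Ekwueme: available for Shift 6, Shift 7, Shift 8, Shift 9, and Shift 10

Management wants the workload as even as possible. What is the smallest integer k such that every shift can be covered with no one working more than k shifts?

With 3 bakers and 12 worker-slots to fill, someone must work at least ⌈12/3⌉ = 4 shifts, so k ≥ 4.
k = 4 works: Shift 1→Marcus, Shift 2→Marcus, Shift 3→Gallo, Shift 4→Marcus, Shift 5→Gallo, Shift 6→Gallo+Ekwueme, Shift 7→Ekwueme, Shift 8→Ekwueme, Shift 9→Marcus, Shift 10→Gallo+Ekwueme.
Loads: Gallo 4, Marcus 4, Ekwueme 4 — all ≤ 4.

4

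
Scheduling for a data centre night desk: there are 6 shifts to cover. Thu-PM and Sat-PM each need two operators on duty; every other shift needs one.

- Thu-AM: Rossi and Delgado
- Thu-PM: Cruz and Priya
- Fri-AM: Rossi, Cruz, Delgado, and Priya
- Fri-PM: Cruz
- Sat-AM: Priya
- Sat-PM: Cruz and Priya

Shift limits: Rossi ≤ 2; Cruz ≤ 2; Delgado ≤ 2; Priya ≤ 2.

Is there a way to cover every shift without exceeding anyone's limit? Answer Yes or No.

Total capacity is 8 and 8 slots are needed, so capacity alone doesn't rule it out.
Shifts {Thu-PM, Fri-PM, Sat-PM} need 5 worker-slots in total, but the operators available for any of those shifts (Cruz and Priya) can supply at most 4 among them. So no valid schedule exists.

No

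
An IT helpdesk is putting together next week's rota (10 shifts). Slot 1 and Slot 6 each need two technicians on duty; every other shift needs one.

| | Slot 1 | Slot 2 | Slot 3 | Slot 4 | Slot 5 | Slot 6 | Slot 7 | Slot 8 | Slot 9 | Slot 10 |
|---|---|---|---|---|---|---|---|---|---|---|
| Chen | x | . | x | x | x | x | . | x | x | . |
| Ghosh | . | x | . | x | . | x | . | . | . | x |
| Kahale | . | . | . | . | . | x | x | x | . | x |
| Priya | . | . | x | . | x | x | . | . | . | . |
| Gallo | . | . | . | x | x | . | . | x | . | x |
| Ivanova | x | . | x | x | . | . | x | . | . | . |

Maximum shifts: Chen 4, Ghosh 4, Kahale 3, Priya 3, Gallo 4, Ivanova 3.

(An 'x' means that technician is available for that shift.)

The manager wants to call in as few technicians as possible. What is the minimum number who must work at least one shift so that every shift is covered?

4

12 slots to fill and no one can take more than 4, so at least ⌈12/4⌉ = 3 technicians are needed.
No set of 3 technicians can cover every shift (each such set leaves at least one shift with no one available or exceeds a cap).
Chen, Ghosh, Kahale, and Ivanova alone can cover everything: Slot 1→Chen+Ivanova, Slot 2→Ghosh, Slot 3→Chen, Slot 4→Ghosh, Slot 5→Chen, Slot 6→Ghosh+Kahale, Slot 7→Kahale, Slot 8→Kahale, Slot 9→Chen, Slot 10→Ghosh.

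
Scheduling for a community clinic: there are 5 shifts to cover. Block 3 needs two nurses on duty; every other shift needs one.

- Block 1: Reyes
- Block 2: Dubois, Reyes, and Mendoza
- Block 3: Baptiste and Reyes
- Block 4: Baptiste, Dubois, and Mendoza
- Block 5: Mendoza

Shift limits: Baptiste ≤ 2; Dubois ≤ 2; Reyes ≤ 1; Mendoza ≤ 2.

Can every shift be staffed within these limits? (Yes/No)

No

Total capacity is 7 and 6 slots are needed, so capacity alone doesn't rule it out.
Shifts {Block 1, Block 3} need 3 worker-slots in total, but the nurses available for any of those shifts (Baptiste and Reyes) can supply at most 2 among them. So no valid schedule exists.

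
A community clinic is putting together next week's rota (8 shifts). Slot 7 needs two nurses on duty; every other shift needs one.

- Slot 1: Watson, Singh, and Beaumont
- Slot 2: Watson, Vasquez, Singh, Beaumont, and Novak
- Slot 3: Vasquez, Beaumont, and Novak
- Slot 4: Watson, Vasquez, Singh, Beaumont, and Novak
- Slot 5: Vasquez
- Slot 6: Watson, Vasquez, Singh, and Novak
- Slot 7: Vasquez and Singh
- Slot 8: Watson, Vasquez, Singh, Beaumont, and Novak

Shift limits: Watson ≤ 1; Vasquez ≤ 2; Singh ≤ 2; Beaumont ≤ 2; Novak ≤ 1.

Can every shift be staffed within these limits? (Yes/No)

No

Total capacity is 1+2+2+2+1 = 8 but 9 worker-slots are needed — infeasible.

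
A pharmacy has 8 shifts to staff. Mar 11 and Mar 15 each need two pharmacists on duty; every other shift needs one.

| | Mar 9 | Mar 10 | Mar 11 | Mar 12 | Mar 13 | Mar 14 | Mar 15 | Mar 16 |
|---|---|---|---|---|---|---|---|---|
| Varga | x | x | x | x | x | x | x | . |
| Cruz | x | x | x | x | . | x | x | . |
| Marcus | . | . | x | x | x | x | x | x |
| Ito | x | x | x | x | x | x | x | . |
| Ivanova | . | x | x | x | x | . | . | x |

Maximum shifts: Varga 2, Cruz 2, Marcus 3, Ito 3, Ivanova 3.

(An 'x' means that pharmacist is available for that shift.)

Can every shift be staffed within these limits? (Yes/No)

Yes

One valid schedule: Mar 9→Varga, Mar 10→Varga, Mar 11→Ito+Ivanova, Mar 12→Cruz, Mar 13→Marcus, Mar 14→Cruz, Mar 15→Marcus+Ito, Mar 16→Marcus.
Loads: Varga 2/2, Cruz 2/2, Marcus 3/3, Ito 2/3, Ivanova 1/3 — all within limits.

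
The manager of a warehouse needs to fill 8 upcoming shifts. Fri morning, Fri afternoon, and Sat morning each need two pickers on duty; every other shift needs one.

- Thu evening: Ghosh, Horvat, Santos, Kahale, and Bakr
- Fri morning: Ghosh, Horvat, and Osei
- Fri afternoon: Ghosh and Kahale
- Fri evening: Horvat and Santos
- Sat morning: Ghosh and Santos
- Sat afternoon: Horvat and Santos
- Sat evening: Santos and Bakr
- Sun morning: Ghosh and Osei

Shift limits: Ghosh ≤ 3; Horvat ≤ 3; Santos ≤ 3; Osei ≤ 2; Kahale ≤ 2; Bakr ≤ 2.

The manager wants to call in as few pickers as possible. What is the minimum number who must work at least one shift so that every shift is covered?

5

11 slots to fill and no one can take more than 3, so at least ⌈11/3⌉ = 4 pickers are needed.
No set of 4 pickers can cover every shift (each such set leaves at least one shift with no one available or exceeds a cap).
Ghosh, Horvat, Santos, Osei, and Kahale alone can cover everything: Thu evening→Santos, Fri morning→Horvat+Osei, Fri afternoon→Ghosh+Kahale, Fri evening→Horvat, Sat morning→Ghosh+Santos, Sat afternoon→Horvat, Sat evening→Santos, Sun morning→Ghosh.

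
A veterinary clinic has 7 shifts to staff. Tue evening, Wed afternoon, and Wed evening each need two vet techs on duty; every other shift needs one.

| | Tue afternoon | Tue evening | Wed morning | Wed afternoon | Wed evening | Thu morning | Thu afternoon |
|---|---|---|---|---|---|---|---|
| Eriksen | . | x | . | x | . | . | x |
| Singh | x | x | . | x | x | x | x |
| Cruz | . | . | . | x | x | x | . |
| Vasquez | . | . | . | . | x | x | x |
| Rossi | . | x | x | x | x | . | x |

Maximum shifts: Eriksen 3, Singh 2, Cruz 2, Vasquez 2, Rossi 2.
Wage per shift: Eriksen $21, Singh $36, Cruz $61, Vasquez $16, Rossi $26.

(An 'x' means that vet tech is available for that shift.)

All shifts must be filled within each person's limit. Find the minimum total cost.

$280

Tue afternoon can only be covered by Singh, so that assignment is forced.
Wed morning can only be covered by Rossi, so that assignment is forced.
Picking the cheapest available vet tech for each shift independently would cost $230, but that ignores the shift limits.
An optimal schedule: Tue afternoon→Singh, Tue evening→Eriksen+Rossi, Wed morning→Rossi, Wed afternoon→Eriksen+Singh, Wed evening→Vasquez+Cruz, Thu morning→Vasquez, Thu afternoon→Eriksen.
Total: 36 + 21 + 26 + 26 + 21 + 36 + 16 + 61 + 16 + 21 = $280.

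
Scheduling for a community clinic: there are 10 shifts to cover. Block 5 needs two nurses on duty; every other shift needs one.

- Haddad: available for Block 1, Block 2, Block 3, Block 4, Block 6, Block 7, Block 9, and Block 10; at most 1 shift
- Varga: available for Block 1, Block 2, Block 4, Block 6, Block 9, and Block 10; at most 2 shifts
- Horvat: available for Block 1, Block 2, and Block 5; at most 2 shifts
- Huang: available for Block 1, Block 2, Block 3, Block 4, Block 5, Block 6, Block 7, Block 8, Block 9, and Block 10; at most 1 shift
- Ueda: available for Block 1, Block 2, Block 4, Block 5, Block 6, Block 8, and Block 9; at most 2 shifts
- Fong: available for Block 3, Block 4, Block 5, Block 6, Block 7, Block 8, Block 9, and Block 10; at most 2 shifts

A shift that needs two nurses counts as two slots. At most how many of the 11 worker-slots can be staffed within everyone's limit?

Total capacity across all nurses is 1+2+2+1+2+2 = 10, and 11 slots are needed, so at most 10 can be filled.
An assignment achieving 10: Block 1→Varga, Block 2→Horvat, Block 3→Haddad, Block 4→Fong, Block 5→Horvat+Ueda, Block 6→Fong, Block 7→Huang, Block 8→Ueda, Block 10→Varga.
Loads: Haddad 1/1, Varga 2/2, Horvat 2/2, Huang 1/1, Ueda 2/2, Fong 2/2.

10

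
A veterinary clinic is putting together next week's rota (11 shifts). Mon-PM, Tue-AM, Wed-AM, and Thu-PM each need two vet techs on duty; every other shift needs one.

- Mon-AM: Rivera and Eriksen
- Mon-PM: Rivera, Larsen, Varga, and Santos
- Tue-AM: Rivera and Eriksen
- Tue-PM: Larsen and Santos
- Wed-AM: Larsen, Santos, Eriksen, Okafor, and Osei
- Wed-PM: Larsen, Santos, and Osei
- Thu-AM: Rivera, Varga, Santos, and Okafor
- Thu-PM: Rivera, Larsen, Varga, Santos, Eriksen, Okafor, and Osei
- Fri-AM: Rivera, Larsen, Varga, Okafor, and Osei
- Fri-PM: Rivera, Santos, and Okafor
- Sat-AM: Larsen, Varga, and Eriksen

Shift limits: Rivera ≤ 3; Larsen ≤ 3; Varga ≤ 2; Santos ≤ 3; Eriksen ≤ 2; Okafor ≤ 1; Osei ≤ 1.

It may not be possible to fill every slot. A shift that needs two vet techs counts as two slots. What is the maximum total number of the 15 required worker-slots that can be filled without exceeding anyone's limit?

Total capacity across all vet techs is 3+3+2+3+2+1+1 = 15, and 15 slots are needed, so at most 15 can be filled.
An assignment achieving 15: Mon-AM→Rivera, Mon-PM→Varga+Santos, Tue-AM→Rivera+Eriksen, Tue-PM→Larsen, Wed-AM→Santos+Eriksen, Wed-PM→Larsen, Thu-AM→Varga, Thu-PM→Santos+Osei, Fri-AM→Okafor, Fri-PM→Rivera, Sat-AM→Larsen.
Loads: Rivera 3/3, Larsen 3/3, Varga 2/2, Santos 3/3, Eriksen 2/2, Okafor 1/1, Osei 1/1.

15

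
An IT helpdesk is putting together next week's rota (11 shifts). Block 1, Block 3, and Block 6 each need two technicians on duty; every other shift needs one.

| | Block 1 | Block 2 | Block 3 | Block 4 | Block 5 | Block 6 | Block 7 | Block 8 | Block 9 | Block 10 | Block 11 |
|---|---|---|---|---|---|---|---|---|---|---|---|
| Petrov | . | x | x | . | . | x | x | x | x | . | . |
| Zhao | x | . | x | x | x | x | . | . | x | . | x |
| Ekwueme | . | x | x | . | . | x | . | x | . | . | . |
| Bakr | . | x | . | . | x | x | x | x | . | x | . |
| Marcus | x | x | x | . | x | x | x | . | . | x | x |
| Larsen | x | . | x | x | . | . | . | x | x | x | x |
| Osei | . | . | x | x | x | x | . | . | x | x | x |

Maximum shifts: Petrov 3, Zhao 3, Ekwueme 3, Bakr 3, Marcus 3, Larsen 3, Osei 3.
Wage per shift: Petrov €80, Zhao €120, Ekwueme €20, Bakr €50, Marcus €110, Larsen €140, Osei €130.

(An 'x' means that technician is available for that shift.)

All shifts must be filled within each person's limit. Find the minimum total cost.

Picking the cheapest available technician for each shift independently would cost €900, but that ignores the shift limits.
An optimal schedule: Block 1→Marcus+Zhao, Block 2→Ekwueme, Block 3→Ekwueme+Petrov, Block 4→Zhao, Block 5→Bakr, Block 6→Petrov+Marcus, Block 7→Bakr, Block 8→Ekwueme, Block 9→Petrov, Block 10→Bakr, Block 11→Marcus.
Total: 110 + 120 + 20 + 20 + 80 + 120 + 50 + 80 + 110 + 50 + 20 + 80 + 50 + 110 = €1020.

€1020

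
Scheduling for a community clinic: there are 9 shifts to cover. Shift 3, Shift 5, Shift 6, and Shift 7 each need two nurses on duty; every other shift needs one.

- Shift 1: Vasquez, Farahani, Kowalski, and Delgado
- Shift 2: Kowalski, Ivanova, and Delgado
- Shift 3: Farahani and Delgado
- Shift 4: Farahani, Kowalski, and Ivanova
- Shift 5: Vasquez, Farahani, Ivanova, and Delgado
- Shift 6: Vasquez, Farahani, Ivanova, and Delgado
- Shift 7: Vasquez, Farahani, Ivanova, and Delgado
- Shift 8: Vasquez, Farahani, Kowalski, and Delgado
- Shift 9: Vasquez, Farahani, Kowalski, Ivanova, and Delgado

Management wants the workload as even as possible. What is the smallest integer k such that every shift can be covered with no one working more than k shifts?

With 5 nurses and 13 worker-slots to fill, someone must work at least ⌈13/5⌉ = 3 shifts, so k ≥ 3.
k = 3 works: Shift 1→Vasquez, Shift 2→Kowalski, Shift 3→Farahani+Delgado, Shift 4→Farahani, Shift 5→Farahani+Ivanova, Shift 6→Ivanova+Delgado, Shift 7→Ivanova+Delgado, Shift 8→Vasquez, Shift 9→Vasquez.
Loads: Vasquez 3, Farahani 3, Kowalski 1, Ivanova 3, Delgado 3 — all ≤ 3.

3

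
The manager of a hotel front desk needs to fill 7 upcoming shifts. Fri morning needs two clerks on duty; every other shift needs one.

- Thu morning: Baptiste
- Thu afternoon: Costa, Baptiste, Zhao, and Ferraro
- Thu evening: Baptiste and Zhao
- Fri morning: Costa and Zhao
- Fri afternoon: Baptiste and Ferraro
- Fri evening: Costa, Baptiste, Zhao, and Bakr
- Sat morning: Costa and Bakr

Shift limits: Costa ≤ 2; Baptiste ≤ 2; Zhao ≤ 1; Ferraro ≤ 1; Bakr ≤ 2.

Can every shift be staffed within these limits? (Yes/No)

Yes

Thu morning can only be covered by Baptiste, so that assignment is forced.
Fri morning can only be covered by Costa and Zhao, so that assignment is forced.
One valid schedule: Thu morning→Baptiste, Thu afternoon→Costa, Thu evening→Baptiste, Fri morning→Costa+Zhao, Fri afternoon→Ferraro, Fri evening→Bakr, Sat morning→Bakr.
Loads: Costa 2/2, Baptiste 2/2, Zhao 1/1, Ferraro 1/1, Bakr 2/2 — all within limits.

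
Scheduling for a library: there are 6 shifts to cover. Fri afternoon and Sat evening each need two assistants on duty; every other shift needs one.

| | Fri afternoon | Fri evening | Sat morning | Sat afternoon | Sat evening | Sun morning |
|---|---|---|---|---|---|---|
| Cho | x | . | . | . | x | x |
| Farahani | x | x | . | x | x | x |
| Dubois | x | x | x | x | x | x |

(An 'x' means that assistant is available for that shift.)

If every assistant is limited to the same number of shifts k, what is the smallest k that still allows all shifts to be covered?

With 3 assistants and 8 worker-slots to fill, someone must work at least ⌈8/3⌉ = 3 shifts, so k ≥ 3.
k = 3 works: Fri afternoon→Cho+Farahani, Fri evening→Farahani, Sat morning→Dubois, Sat afternoon→Farahani, Sat evening→Cho+Dubois, Sun morning→Cho.
Loads: Cho 3, Farahani 3, Dubois 2 — all ≤ 3.

3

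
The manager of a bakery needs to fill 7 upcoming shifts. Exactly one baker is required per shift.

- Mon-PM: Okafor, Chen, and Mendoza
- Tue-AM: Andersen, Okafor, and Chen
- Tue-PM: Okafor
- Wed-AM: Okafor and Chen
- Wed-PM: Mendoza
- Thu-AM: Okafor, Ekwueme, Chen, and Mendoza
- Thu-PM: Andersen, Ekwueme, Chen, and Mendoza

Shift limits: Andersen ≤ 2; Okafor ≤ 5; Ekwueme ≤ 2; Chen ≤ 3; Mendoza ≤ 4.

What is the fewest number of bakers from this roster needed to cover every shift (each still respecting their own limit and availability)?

7 slots to fill and no one can take more than 5, so at least ⌈7/5⌉ = 2 bakers are needed.
Okafor and Mendoza alone can cover everything: Mon-PM→Okafor, Tue-AM→Okafor, Tue-PM→Okafor, Wed-AM→Okafor, Wed-PM→Mendoza, Thu-AM→Okafor, Thu-PM→Mendoza.

2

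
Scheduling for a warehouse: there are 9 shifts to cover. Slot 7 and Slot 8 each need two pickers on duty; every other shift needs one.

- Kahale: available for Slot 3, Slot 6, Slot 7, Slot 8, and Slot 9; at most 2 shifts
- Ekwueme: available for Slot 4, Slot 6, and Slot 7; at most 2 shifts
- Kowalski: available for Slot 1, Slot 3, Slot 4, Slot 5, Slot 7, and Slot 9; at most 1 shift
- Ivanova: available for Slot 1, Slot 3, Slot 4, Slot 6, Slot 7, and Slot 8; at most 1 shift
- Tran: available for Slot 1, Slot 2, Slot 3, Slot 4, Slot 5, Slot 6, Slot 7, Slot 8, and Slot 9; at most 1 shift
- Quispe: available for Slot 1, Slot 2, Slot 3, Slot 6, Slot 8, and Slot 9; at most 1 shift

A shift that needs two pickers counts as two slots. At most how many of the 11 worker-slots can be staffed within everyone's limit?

Total capacity across all pickers is 2+2+1+1+1+1 = 8, and 11 slots are needed, so at most 8 can be filled.
An assignment achieving 8: Slot 1→Ivanova, Slot 2→Tran, Slot 4→Ekwueme, Slot 5→Kowalski, Slot 6→Ekwueme, Slot 8→Kahale+Quispe, Slot 9→Kahale.
Loads: Kahale 2/2, Ekwueme 2/2, Kowalski 1/1, Ivanova 1/1, Tran 1/1, Quispe 1/1.

8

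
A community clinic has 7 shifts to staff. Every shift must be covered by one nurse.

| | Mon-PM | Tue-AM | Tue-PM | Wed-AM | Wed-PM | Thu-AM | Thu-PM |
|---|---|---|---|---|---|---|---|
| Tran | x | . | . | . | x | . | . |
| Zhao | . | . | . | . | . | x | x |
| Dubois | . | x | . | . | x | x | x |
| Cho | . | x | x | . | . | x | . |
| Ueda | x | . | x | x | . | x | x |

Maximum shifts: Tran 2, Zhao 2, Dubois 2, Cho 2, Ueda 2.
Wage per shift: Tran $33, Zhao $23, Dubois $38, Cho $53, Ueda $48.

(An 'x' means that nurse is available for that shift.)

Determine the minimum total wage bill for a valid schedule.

$246

Wed-AM can only be covered by Ueda, so that assignment is forced.
Picking the cheapest available nurse for each shift independently would cost $246, and that bound is achievable.
An optimal schedule: Mon-PM→Tran, Tue-AM→Dubois, Tue-PM→Ueda, Wed-AM→Ueda, Wed-PM→Tran, Thu-AM→Zhao, Thu-PM→Zhao.
Total: 33 + 38 + 48 + 48 + 33 + 23 + 23 = $246.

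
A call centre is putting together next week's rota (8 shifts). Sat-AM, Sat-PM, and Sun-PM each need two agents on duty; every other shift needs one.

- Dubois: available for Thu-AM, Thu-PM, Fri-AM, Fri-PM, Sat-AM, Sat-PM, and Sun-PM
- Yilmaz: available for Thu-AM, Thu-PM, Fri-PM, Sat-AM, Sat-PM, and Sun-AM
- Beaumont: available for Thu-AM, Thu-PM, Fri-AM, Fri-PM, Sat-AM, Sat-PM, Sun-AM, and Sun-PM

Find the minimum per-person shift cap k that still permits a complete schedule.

4

With 3 agents and 11 worker-slots to fill, someone must work at least ⌈11/3⌉ = 4 shifts, so k ≥ 4.
k = 4 works: Thu-AM→Dubois, Thu-PM→Dubois, Fri-AM→Dubois, Fri-PM→Yilmaz, Sat-AM→Yilmaz+Beaumont, Sat-PM→Yilmaz+Beaumont, Sun-AM→Yilmaz, Sun-PM→Dubois+Beaumont.
Loads: Dubois 4, Yilmaz 4, Beaumont 3 — all ≤ 4.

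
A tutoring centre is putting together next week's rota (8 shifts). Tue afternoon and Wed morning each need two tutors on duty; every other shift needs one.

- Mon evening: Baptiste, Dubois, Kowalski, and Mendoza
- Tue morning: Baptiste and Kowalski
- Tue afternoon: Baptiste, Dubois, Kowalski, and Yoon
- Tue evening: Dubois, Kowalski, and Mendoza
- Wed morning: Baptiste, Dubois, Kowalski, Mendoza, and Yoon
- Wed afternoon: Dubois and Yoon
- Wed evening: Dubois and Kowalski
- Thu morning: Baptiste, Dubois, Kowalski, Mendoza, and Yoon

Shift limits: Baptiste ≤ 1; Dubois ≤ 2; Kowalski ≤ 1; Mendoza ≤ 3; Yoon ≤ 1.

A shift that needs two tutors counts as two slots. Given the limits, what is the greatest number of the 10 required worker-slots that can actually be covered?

8

Total capacity across all tutors is 1+2+1+3+1 = 8, and 10 slots are needed, so at most 8 can be filled.
An assignment achieving 8: Mon evening→Mendoza, Tue morning→Baptiste, Tue afternoon→Yoon, Tue evening→Kowalski, Wed morning→Mendoza, Wed afternoon→Dubois, Wed evening→Dubois, Thu morning→Mendoza.
Loads: Baptiste 1/1, Dubois 2/2, Kowalski 1/1, Mendoza 3/3, Yoon 1/1.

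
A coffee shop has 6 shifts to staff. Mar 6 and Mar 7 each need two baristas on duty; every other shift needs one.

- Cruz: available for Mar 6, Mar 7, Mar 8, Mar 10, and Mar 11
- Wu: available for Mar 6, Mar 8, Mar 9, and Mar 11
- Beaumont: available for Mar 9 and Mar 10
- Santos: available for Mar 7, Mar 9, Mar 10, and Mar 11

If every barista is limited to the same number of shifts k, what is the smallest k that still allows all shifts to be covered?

With 4 baristas and 8 worker-slots to fill, someone must work at least ⌈8/4⌉ = 2 shifts, so k ≥ 2.
k = 2 works: Mar 6→Cruz+Wu, Mar 7→Cruz+Santos, Mar 8→Wu, Mar 9→Beaumont, Mar 10→Beaumont, Mar 11→Santos.
Loads: Cruz 2, Wu 2, Beaumont 2, Santos 2 — all ≤ 2.

2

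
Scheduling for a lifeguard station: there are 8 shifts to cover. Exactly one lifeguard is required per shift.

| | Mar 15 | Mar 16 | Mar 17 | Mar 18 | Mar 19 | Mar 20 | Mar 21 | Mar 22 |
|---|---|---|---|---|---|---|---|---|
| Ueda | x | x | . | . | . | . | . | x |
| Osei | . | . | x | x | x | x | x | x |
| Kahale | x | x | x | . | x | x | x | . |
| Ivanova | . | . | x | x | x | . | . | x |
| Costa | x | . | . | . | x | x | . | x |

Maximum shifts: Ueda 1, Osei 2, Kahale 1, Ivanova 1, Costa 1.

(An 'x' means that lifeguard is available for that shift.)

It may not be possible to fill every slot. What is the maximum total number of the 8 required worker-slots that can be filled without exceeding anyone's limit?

6

Total capacity across all lifeguards is 1+2+1+1+1 = 6, and 8 slots are needed, so at most 6 can be filled.
An assignment achieving 6: Mar 15→Kahale, Mar 16→Ueda, Mar 17→Ivanova, Mar 18→Osei, Mar 20→Costa, Mar 21→Osei.
Loads: Ueda 1/1, Osei 2/2, Kahale 1/1, Ivanova 1/1, Costa 1/1.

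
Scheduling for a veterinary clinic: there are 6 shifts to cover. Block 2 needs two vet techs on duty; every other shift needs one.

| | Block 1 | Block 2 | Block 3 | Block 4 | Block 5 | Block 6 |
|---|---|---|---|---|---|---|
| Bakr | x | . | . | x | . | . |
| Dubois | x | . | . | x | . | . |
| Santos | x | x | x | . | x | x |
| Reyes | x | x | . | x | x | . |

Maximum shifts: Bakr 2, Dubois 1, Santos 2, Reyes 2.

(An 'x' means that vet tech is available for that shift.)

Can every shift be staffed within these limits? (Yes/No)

No

Total capacity is 7 and 7 slots are needed, so capacity alone doesn't rule it out.
Shifts {Block 2, Block 3, Block 6} need 4 worker-slots in total, but the vet techs available for any of those shifts (Santos and Reyes) can supply at most 3 among them. So no valid schedule exists.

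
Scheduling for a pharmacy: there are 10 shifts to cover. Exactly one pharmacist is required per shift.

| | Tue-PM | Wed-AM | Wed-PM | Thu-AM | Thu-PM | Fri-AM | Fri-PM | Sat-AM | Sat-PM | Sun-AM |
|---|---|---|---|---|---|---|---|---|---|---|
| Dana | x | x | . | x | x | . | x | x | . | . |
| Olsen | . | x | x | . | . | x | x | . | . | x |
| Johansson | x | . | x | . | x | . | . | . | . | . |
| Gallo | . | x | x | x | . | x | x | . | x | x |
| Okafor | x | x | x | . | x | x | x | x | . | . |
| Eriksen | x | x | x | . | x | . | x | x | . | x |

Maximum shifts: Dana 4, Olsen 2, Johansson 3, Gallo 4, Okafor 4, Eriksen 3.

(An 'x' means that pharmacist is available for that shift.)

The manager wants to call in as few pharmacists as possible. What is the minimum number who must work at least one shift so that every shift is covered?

10 slots to fill and no one can take more than 4, so at least ⌈10/4⌉ = 3 pharmacists are needed.
Dana, Olsen, and Gallo alone can cover everything: Tue-PM→Dana, Wed-AM→Gallo, Wed-PM→Olsen, Thu-AM→Dana, Thu-PM→Dana, Fri-AM→Olsen, Fri-PM→Gallo, Sat-AM→Dana, Sat-PM→Gallo, Sun-AM→Gallo.

3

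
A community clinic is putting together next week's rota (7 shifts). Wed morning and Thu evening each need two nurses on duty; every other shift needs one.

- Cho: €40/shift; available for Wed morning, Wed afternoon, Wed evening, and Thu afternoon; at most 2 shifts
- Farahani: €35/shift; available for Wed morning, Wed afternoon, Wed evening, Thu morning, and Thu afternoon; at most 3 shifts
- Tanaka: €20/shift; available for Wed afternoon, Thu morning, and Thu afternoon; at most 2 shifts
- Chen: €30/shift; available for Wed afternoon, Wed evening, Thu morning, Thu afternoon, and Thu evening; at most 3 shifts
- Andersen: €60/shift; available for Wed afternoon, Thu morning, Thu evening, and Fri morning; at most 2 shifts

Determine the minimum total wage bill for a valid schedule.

Wed morning can only be covered by Cho and Farahani, so that assignment is forced.
Thu evening can only be covered by Chen and Andersen, so that assignment is forced.
Fri morning can only be covered by Andersen, so that assignment is forced.
Picking the cheapest available nurse for each shift independently would cost €315, but that ignores the shift limits.
An optimal schedule: Wed morning→Farahani+Cho, Wed afternoon→Chen, Wed evening→Chen, Thu morning→Tanaka, Thu afternoon→Tanaka, Thu evening→Chen+Andersen, Fri morning→Andersen.
Total: 35 + 40 + 30 + 30 + 20 + 20 + 30 + 60 + 60 = €325.

€325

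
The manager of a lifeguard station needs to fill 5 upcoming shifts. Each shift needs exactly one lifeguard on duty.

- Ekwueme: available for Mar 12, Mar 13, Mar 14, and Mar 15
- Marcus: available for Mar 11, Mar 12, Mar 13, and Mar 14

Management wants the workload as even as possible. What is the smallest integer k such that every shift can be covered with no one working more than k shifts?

3

With 2 lifeguards and 5 worker-slots to fill, someone must work at least ⌈5/2⌉ = 3 shifts, so k ≥ 3.
k = 3 works: Mar 11→Marcus, Mar 12→Ekwueme, Mar 13→Ekwueme, Mar 14→Marcus, Mar 15→Ekwueme.
Loads: Ekwueme 3, Marcus 2 — all ≤ 3.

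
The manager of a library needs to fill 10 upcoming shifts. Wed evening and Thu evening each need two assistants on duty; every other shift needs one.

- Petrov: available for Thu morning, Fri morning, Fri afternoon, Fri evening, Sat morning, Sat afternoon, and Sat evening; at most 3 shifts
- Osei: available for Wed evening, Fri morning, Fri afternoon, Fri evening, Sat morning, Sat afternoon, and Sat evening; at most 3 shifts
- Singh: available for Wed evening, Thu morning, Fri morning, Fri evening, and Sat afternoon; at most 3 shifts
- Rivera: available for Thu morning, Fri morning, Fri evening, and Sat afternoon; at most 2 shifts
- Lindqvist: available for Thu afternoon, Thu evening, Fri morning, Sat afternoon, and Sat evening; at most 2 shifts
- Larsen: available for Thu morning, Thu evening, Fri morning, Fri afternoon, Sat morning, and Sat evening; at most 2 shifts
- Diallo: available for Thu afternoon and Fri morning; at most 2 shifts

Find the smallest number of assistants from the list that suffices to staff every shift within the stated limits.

12 slots to fill and no one can take more than 3, so at least ⌈12/3⌉ = 4 assistants are needed.
Any 4 assistants together have capacity at most 3+3+3+2 = 11 < 12 slots, so 4 can never suffice.
Petrov, Osei, Singh, Lindqvist, and Larsen alone can cover everything: Wed evening→Osei+Singh, Thu morning→Petrov, Thu afternoon→Lindqvist, Thu evening→Lindqvist+Larsen, Fri morning→Singh, Fri afternoon→Petrov, Fri evening→Petrov, Sat morning→Osei, Sat afternoon→Osei, Sat evening→Larsen.

5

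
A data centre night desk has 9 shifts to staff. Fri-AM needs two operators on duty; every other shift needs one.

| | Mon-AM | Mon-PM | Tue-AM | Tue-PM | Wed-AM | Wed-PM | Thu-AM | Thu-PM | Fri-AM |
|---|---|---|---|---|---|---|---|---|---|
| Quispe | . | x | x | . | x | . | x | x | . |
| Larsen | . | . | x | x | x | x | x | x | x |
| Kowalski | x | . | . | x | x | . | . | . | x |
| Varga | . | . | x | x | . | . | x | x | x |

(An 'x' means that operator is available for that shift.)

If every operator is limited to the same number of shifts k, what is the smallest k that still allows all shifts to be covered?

With 4 operators and 10 worker-slots to fill, someone must work at least ⌈10/4⌉ = 3 shifts, so k ≥ 3.
k = 3 works: Mon-AM→Kowalski, Mon-PM→Quispe, Tue-AM→Quispe, Tue-PM→Larsen, Wed-AM→Quispe, Wed-PM→Larsen, Thu-AM→Larsen, Thu-PM→Varga, Fri-AM→Kowalski+Varga.
Loads: Quispe 3, Larsen 3, Kowalski 2, Varga 2 — all ≤ 3.

3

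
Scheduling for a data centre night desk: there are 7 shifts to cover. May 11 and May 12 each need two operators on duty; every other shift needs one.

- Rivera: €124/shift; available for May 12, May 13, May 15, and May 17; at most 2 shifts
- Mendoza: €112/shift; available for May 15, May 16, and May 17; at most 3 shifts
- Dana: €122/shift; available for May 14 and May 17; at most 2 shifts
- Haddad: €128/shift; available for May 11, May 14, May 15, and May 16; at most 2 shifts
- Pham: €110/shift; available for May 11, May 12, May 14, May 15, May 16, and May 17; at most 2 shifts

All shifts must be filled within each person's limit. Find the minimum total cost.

May 11 can only be covered by Haddad and Pham, so that assignment is forced.
May 12 can only be covered by Rivera and Pham, so that assignment is forced.
May 13 can only be covered by Rivera, so that assignment is forced.
Picking the cheapest available operator for each shift independently would cost €1036, but that ignores the shift limits.
An optimal schedule: May 11→Haddad+Pham, May 12→Rivera+Pham, May 13→Rivera, May 14→Dana, May 15→Mendoza, May 16→Mendoza, May 17→Mendoza.
Total: 128 + 110 + 124 + 110 + 124 + 122 + 112 + 112 + 112 = €1054.

€1054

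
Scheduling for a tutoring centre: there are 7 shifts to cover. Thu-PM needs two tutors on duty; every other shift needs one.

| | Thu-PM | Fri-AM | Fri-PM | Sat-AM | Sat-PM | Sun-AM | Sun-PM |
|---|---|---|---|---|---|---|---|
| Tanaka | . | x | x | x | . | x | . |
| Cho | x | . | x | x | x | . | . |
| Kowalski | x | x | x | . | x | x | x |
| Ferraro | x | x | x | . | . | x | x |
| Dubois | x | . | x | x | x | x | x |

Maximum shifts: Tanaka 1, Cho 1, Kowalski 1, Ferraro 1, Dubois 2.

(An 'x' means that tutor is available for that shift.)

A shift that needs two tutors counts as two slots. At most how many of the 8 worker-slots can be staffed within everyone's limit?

Total capacity across all tutors is 1+1+1+1+2 = 6, and 8 slots are needed, so at most 6 can be filled.
An assignment achieving 6: Thu-PM→Dubois, Fri-AM→Tanaka, Sat-AM→Cho, Sat-PM→Kowalski, Sun-AM→Dubois, Sun-PM→Ferraro.
Loads: Tanaka 1/1, Cho 1/1, Kowalski 1/1, Ferraro 1/1, Dubois 2/2.

6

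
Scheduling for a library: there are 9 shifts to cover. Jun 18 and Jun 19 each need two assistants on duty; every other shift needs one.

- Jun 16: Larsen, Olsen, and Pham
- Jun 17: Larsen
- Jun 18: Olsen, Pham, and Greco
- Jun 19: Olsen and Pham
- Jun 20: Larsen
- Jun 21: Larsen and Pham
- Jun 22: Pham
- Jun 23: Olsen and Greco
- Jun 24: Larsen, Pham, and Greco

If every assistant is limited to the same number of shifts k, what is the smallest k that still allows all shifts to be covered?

With 4 assistants and 11 worker-slots to fill, someone must work at least ⌈11/4⌉ = 3 shifts, so k ≥ 3.
k = 3 works: Jun 16→Olsen, Jun 17→Larsen, Jun 18→Pham+Greco, Jun 19→Olsen+Pham, Jun 20→Larsen, Jun 21→Larsen, Jun 22→Pham, Jun 23→Olsen, Jun 24→Greco.
Loads: Larsen 3, Olsen 3, Pham 3, Greco 2 — all ≤ 3.

3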